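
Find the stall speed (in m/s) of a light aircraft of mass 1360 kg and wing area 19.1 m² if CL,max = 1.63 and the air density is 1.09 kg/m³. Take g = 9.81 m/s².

Stall occurs when L = W at CL,max. W = mg = 1360 × 9.81 = 13340 N.
From L = ½ρV²S·CL,max = W: V_stall = √(2W/(ρSCL,max)) = √(2·13340/(1.09·19.1·1.63))
V_stall = √786.3 = 28 m/s

V_stall = 28 m/s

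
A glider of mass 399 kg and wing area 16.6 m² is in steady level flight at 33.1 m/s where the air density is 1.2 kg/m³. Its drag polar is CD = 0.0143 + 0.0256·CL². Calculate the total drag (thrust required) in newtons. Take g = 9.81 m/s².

Level flight ⇒ L = W = m·g = 399 × 9.81 = 3914.2 N.
q = ½ρv² = ½ × 1.2 × 33.1² = 657.4 Pa.
CL = 2W/(ρv²S) = 2×3914.2/(1.2×33.1²×16.6) = 0.3587.
CD = 0.0143 + 0.0256 × 0.3587² = 0.01759.
D = q·S·CD = 657.4 × 16.6 × 0.01759 = 192 N

D = 192 N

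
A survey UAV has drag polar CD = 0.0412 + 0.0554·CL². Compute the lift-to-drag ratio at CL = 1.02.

CD = 0.0412 + 0.0554 × 1.02² = 0.09884
L/D = CL/CD = 1.02 / 0.09884 = 10.3

L/D = 10.3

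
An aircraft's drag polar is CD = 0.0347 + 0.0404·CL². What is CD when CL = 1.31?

CD = 0.104

CD = 0.0347 + 0.0404 × 1.31² = 0.0347 + 0.06933 = 0.104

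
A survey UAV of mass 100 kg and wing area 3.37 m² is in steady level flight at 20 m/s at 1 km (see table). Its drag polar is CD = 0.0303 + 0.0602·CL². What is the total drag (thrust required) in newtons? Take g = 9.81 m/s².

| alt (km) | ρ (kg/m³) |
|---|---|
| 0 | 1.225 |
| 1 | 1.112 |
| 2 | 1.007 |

D = 100 N

At 1 km, from the table: ρ = 1.112 kg/m³.
In steady level flight, lift balances weight: W = mg = 100 × 9.81 = 981 N.
q = ½ρv² = ½ × 1.112 × 20² = 222.4 Pa.
CL = 2W/(ρv²S) = 2×981/(1.112×20²×3.37) = 1.309.
CD = 0.0303 + 0.0602 × 1.309² = 0.1334.
D = q·S·CD = 222.4 × 3.37 × 0.1334 = 100 N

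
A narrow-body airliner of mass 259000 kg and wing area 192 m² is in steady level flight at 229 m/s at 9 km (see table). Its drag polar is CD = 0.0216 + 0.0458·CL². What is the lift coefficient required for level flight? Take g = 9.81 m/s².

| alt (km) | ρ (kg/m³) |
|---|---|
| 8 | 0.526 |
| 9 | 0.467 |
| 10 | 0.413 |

CL = 1.08

At 9 km, from the table: ρ = 0.467 kg/m³.
In steady level flight, lift balances weight: W = mg = 259000 × 9.81 = 2.5408×10^6 N.
Dynamic pressure q = 0.5 × 0.467 × 229² = 12240 Pa.
CL = W/(q·S) = 2.5408×10^6 / (12240 × 192) = 1.081.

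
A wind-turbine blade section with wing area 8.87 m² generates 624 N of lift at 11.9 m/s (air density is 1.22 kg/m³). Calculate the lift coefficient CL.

CL = 0.814

From L = ½ρv²S·CL, rearranging gives CL = 2L/(ρv²S).
CL = 2 × 624 / (1.22 × 11.9² × 8.87) = 0.814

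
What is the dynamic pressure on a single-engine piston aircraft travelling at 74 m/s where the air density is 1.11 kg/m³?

q = 3040 Pa

q = ½ρv² = ½ × 1.11 × 74² = 3040 Pa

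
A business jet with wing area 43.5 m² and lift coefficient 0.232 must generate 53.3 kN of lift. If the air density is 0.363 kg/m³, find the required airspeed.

L = ½ρv²S·CL ⇒ v = √(2L/(ρ·S·CL))
v = √(2 × 53300 / (0.363 × 43.5 × 0.232)) = √29100 = 171 m/s

v = 171 m/s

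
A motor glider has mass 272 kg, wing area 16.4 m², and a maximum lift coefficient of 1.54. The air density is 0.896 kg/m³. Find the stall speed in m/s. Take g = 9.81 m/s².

V_stall = 15.4 m/s

At stall, lift equals weight: L = W = m·g = 272 × 9.81 = 2668 N.
V_stall = √(2W/(ρ·S·CL,max)) = √(2 × 2668 / (0.896 × 16.4 × 1.54))
V_stall = √235.8 = 15.4 m/s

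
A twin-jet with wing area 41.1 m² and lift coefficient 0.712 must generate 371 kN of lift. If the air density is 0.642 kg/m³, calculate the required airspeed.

L = ½ρv²S·CL ⇒ v = √(2L/(ρ·S·CL))
v = √(2 × 3.71×10^5 / (0.642 × 41.1 × 0.712)) = √39500 = 199 m/s

v = 199 m/s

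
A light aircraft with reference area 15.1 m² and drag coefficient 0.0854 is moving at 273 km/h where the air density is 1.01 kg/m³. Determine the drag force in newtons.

Convert speed: v = 273 km/h ÷ 3.6 = 75.83 m/s.
Dynamic pressure q = ½ρv² = ½ × 1.01 × 75.83² = 2904 Pa.
D = q·S·CD = 2904 × 15.1 × 0.0854 = 3740 N

D = 3740 N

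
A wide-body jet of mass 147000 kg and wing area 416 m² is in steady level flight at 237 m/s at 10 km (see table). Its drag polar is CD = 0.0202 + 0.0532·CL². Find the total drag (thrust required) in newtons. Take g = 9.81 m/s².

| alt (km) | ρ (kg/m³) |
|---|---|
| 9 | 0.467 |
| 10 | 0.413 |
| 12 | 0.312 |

D = 1.2×10^5 N

At 10 km, from the table: ρ = 0.413 kg/m³.
Level flight ⇒ L = W = m·g = 147000 × 9.81 = 1.4421×10^6 N.
q = ½ρv² = ½ × 0.413 × 237² = 11600 Pa.
CL = W/(q·S) = 1.4421×10^6 / (11600 × 416) = 0.2989.
CD = 0.0202 + 0.0532 × 0.2989² = 0.02495.
D = q·S·CD = 11600 × 416 × 0.02495 = 1.204×10^5 N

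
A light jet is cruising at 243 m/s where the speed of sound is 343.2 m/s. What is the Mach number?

M = v/a = 243 / 343.2 = 0.708

M = 0.708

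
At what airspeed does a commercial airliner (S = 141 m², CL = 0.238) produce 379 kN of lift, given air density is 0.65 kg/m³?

v = 186 m/s

L = ½ρv²S·CL ⇒ v = √(2L/(ρ·S·CL))
v = √(2 × 3.79×10^5 / (0.65 × 141 × 0.238)) = √34750 = 186 m/s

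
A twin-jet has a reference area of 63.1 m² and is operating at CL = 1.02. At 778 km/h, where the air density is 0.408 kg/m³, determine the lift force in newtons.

L = 6.13×10^5 N

Convert speed: v = 778 km/h ÷ 3.6 = 216.1 m/s.
L = ½ρv²S·CL = ½ × 0.408 × 216.1² × 63.1 × 1.02 = 6.13×10^5 N ≈ 613 kN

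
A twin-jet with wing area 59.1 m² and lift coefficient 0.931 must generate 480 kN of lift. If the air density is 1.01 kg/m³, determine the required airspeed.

v = 131 m/s

L = ½ρv²S·CL ⇒ v = √(2L/(ρ·S·CL))
v = √(2 × 4.8×10^5 / (1.01 × 59.1 × 0.931)) = √17270 = 131 m/s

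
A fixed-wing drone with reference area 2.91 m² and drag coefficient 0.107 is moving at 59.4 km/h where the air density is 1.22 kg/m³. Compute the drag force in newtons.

Convert speed: v = 59.4 km/h ÷ 3.6 = 16.5 m/s.
D = ½ρv²S·CD = ½ × 1.22 × 16.5² × 2.91 × 0.107 = 51.7 N

D = 51.7 N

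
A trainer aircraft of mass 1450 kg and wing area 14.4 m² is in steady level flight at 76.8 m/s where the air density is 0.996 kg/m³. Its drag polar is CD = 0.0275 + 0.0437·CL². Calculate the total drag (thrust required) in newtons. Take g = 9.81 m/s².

D = 1370 N

Weight W = mg = 1450 × 9.81 = 14224 N; in level flight L = W.
q = ½ρv² = ½ × 0.996 × 76.8² = 2937 Pa.
CL = 2W/(ρv²S) = 2×14224/(0.996×76.8²×14.4) = 0.3363.
CD = 0.0275 + 0.0437 × 0.3363² = 0.03244.
D = q·S·CD = 2937 × 14.4 × 0.03244 = 1372 N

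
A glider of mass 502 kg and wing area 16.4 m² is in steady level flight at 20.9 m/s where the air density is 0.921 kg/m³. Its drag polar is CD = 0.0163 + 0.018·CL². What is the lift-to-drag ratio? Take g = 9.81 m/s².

Level flight ⇒ L = W = m·g = 502 × 9.81 = 4924.6 N.
q = ½ρv² = ½ × 0.921 × 20.9² = 201.2 Pa.
Required CL = L/(qS) = 4924.6/(201.2·16.4) = 1.493.
CD = 0.0163 + 0.018 × 1.493² = 0.05641.
L/D = CL/CD = 1.493 / 0.05641 = 26.5

L/D = 26.5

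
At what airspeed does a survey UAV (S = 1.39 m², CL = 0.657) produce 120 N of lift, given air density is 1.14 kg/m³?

L = ½ρv²S·CL ⇒ v = √(2L/(ρ·S·CL))
v = √(2 × 120 / (1.14 × 1.39 × 0.657)) = √230.5 = 15.2 m/s

v = 15.2 m/s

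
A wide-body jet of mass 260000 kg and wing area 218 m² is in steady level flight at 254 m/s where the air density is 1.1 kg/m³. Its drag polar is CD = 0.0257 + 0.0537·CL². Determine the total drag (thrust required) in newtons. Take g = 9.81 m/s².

D = 2.44×10^5 N

In steady level flight, lift balances weight: W = mg = 260000 × 9.81 = 2.5506×10^6 N.
q = ½ρv² = ½ × 1.1 × 254² = 35480 Pa.
CL = 2W/(ρv²S) = 2×2.5506×10^6/(1.1×254²×218) = 0.3297.
CD = 0.0257 + 0.0537 × 0.3297² = 0.03154.
D = q·S·CD = 35480 × 218 × 0.03154 = 2.44×10^5 N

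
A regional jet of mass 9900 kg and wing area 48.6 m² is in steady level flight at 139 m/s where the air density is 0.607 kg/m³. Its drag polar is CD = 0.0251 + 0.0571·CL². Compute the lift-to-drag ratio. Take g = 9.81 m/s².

L/D = 10.7

Level flight ⇒ L = W = m·g = 9900 × 9.81 = 97119 N.
Dynamic pressure q = 0.5 × 0.607 × 139² = 5864 Pa.
Required CL = L/(qS) = 97119/(5864·48.6) = 0.3408.
CD = 0.0251 + 0.0571 × 0.3408² = 0.03173.
L/D = CL/CD = 0.3408 / 0.03173 = 10.7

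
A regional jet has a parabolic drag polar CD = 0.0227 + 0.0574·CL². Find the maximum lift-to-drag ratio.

For CD = CD0 + K·CL², (L/D)max occurs at CL* = √(CD0/K) and equals 1/(2√(K·CD0)).
(L/D)max = 1/(2√(0.0574 × 0.0227)) = 1/(2 × 0.0361) = 13.9

(L/D)max = 13.9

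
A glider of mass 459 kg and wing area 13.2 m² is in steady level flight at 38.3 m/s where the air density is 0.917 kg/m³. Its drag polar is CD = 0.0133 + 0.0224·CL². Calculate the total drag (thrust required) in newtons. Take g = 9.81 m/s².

Level flight ⇒ L = W = m·g = 459 × 9.81 = 4502.8 N.
q = ½ρv² = ½ × 0.917 × 38.3² = 672.6 Pa.
CL = 2W/(ρv²S) = 2×4502.8/(0.917×38.3²×13.2) = 0.5072.
CD = 0.0133 + 0.0224 × 0.5072² = 0.01906.
D = q·S·CD = 672.6 × 13.2 × 0.01906 = 169.2 N

D = 169 N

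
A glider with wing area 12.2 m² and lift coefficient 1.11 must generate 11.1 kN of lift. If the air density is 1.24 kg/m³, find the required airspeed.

v = 36.4 m/s

L = ½ρv²S·CL ⇒ v = √(2L/(ρ·S·CL))
v = √(2 × 11100 / (1.24 × 12.2 × 1.11)) = √1322 = 36.4 m/s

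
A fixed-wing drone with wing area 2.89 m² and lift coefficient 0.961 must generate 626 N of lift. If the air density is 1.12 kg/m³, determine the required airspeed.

v = 20.1 m/s

L = ½ρv²S·CL ⇒ v = √(2L/(ρ·S·CL))
v = √(2 × 626 / (1.12 × 2.89 × 0.961)) = √402.5 = 20.1 m/s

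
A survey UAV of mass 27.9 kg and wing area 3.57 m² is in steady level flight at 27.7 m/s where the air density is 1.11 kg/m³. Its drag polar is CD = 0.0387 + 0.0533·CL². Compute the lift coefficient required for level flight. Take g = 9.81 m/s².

Level flight ⇒ L = W = m·g = 27.9 × 9.81 = 273.7 N.
Dynamic pressure q = 0.5 × 1.11 × 27.7² = 425.8 Pa.
Required CL = L/(qS) = 273.7/(425.8·3.57) = 0.18.

CL = 0.18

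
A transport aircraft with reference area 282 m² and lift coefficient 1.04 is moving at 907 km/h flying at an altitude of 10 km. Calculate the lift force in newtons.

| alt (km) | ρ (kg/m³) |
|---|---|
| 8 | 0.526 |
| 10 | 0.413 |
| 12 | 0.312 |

At 10 km, from the table: ρ = 0.413 kg/m³.
Convert speed: v = 907 km/h ÷ 3.6 = 251.9 m/s.
L = ½ρv²S·CL = ½ × 0.413 × 251.9² × 282 × 1.04 = 3.84×10^6 N ≈ 3840 kN

L = 3.84×10^6 N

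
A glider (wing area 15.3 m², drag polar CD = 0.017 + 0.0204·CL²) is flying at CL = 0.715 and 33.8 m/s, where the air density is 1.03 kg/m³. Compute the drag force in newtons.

CD = 0.017 + 0.0204 × 0.715² = 0.02743
D = ½ρv²S·CD = ½ × 1.03 × 33.8² × 15.3 × 0.02743 = 247 N

D = 247 N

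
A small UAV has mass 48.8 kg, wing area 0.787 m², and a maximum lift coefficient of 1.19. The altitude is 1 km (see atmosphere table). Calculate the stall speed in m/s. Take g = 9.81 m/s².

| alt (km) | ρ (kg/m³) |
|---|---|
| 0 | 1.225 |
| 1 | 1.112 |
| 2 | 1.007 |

V_stall = 30.3 m/s

At 1 km, from the table: ρ = 1.112 kg/m³.
At stall, lift equals weight: L = W = m·g = 48.8 × 9.81 = 478.7 N.
From L = ½ρV²S·CL,max = W: V_stall = √(2W/(ρSCL,max)) = √(2·478.7/(1.112·0.787·1.19))
V_stall = √919.4 = 30.3 m/s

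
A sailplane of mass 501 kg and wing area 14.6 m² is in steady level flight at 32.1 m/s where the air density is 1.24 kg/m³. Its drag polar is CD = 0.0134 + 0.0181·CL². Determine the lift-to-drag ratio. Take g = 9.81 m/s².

Level flight ⇒ L = W = m·g = 501 × 9.81 = 4914.8 N.
Dynamic pressure q = 0.5 × 1.24 × 32.1² = 638.9 Pa.
CL = 2W/(ρv²S) = 2×4914.8/(1.24×32.1²×14.6) = 0.5269.
CD = 0.0134 + 0.0181 × 0.5269² = 0.01843.
L/D = CL/CD = 0.5269 / 0.01843 = 28.6

L/D = 28.6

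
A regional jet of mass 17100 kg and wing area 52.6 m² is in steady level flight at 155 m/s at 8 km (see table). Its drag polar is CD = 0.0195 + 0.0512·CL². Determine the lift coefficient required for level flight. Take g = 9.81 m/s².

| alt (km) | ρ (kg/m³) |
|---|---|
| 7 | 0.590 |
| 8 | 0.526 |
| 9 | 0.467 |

At 8 km, from the table: ρ = 0.526 kg/m³.
Level flight ⇒ L = W = m·g = 17100 × 9.81 = 1.6775×10^5 N.
Dynamic pressure q = 0.5 × 0.526 × 155² = 6319 Pa.
CL = 2W/(ρv²S) = 2×1.6775×10^5/(0.526×155²×52.6) = 0.5047.

CL = 0.505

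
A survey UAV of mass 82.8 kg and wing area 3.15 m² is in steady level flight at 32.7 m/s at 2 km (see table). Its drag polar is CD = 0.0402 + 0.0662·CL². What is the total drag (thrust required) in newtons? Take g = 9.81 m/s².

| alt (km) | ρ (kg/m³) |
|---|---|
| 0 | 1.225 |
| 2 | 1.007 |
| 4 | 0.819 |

At 2 km, from the table: ρ = 1.007 kg/m³.
Level flight ⇒ L = W = m·g = 82.8 × 9.81 = 812.27 N.
Dynamic pressure q = 0.5 × 1.007 × 32.7² = 538.4 Pa.
CL = W/(q·S) = 812.27 / (538.4 × 3.15) = 0.479.
CD = 0.0402 + 0.0662 × 0.479² = 0.05539.
D = q·S·CD = 538.4 × 3.15 × 0.05539 = 93.93 N

D = 93.9 N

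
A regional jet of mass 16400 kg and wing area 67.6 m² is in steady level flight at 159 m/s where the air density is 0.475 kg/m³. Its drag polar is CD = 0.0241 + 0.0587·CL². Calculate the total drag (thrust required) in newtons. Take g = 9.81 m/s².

D = 13500 N

In steady level flight, lift balances weight: W = mg = 16400 × 9.81 = 1.6088×10^5 N.
Dynamic pressure q = 0.5 × 0.475 × 159² = 6004 Pa.
CL = W/(q·S) = 1.6088×10^5 / (6004 × 67.6) = 0.3964.
CD = 0.0241 + 0.0587 × 0.3964² = 0.03332.
D = q·S·CD = 6004 × 67.6 × 0.03332 = 13530 N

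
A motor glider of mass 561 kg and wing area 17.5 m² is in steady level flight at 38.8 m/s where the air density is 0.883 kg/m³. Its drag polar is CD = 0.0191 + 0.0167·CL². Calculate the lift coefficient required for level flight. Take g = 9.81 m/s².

In steady level flight, lift balances weight: W = mg = 561 × 9.81 = 5503.4 N.
q = ½ρv² = ½ × 0.883 × 38.8² = 664.7 Pa.
CL = W/(q·S) = 5503.4 / (664.7 × 17.5) = 0.4732.

CL = 0.473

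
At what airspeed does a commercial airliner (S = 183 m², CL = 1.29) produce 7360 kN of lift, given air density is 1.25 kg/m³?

L = ½ρv²S·CL ⇒ v = √(2L/(ρ·S·CL))
v = √(2 × 7.36×10^6 / (1.25 × 183 × 1.29)) = √49880 = 223 m/s

v = 223 m/s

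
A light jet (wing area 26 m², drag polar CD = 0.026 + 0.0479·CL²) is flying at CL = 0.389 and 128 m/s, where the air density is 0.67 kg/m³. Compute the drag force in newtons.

CD = 0.026 + 0.0479 × 0.389² = 0.03325
D = ½ρv²S·CD = ½ × 0.67 × 128² × 26 × 0.03325 = 4740 N

D = 4740 N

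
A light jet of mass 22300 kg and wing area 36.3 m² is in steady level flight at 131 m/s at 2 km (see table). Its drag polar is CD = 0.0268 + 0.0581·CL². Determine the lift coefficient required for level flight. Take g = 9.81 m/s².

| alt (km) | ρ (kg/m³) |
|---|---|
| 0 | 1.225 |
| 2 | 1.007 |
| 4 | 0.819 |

CL = 0.697

At 2 km, from the table: ρ = 1.007 kg/m³.
In steady level flight, lift balances weight: W = mg = 22300 × 9.81 = 2.1876×10^5 N.
Dynamic pressure q = 0.5 × 1.007 × 131² = 8641 Pa.
Required CL = L/(qS) = 2.1876×10^5/(8641·36.3) = 0.6975.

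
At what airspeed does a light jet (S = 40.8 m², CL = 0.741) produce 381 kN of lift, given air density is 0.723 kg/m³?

L = ½ρv²S·CL ⇒ v = √(2L/(ρ·S·CL))
v = √(2 × 3.81×10^5 / (0.723 × 40.8 × 0.741)) = √34860 = 187 m/s

v = 187 m/s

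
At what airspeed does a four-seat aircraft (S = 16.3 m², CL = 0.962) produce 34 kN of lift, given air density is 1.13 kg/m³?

v = 61.9 m/s

L = ½ρv²S·CL ⇒ v = √(2L/(ρ·S·CL))
v = √(2 × 34000 / (1.13 × 16.3 × 0.962)) = √3838 = 61.9 m/s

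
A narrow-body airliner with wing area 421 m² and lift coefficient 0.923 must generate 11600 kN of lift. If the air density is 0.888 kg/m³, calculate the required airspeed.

L = ½ρv²S·CL ⇒ v = √(2L/(ρ·S·CL))
v = √(2 × 1.16×10^7 / (0.888 × 421 × 0.923)) = √67230 = 259 m/s

v = 259 m/s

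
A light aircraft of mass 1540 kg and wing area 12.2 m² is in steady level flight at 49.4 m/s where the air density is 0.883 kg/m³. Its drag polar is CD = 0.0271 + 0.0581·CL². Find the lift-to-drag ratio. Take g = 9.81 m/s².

L/D = 11.1

In steady level flight, lift balances weight: W = mg = 1540 × 9.81 = 15107 N.
q = ½ρv² = ½ × 0.883 × 49.4² = 1077 Pa.
CL = W/(q·S) = 15107 / (1077 × 12.2) = 1.149.
CD = 0.0271 + 0.0581 × 1.149² = 0.1038.
L/D = CL/CD = 1.149 / 0.1038 = 11.1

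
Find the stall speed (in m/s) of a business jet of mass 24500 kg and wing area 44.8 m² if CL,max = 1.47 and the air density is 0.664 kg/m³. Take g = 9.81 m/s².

At stall, lift equals weight: L = W = m·g = 24500 × 9.81 = 2.403×10^5 N.
V_stall = √(2W/(ρ·S·CL,max)) = √(2 × 2.403×10^5 / (0.664 × 44.8 × 1.47))
V_stall = √10990 = 105 m/s

V_stall = 105 m/s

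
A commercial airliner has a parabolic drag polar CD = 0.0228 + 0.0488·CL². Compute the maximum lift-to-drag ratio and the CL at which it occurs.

(L/D)max = 15, at CL = 0.684

For CD = CD0 + K·CL², (L/D)max occurs at CL* = √(CD0/K) and equals 1/(2√(K·CD0)).
(L/D)max = 1/(2√(0.0488 × 0.0228)) = 1/(2 × 0.03336) = 15
CL* = √(0.0228/0.0488) = 0.684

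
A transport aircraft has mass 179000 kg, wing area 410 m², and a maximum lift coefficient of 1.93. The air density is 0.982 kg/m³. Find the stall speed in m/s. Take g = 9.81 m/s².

Stall occurs when L = W at CL,max. W = mg = 179000 × 9.81 = 1.756×10^6 N.
From L = ½ρV²S·CL,max = W: V_stall = √(2W/(ρSCL,max)) = √(2·1.756×10^6/(0.982·410·1.93))
V_stall = √4520 = 67.2 m/s

V_stall = 67.2 m/s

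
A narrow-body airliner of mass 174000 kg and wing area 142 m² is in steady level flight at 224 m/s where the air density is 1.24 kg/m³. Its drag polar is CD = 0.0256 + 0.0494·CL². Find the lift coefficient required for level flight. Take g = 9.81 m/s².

CL = 0.386

In steady level flight, lift balances weight: W = mg = 174000 × 9.81 = 1.7069×10^6 N.
Dynamic pressure q = 0.5 × 1.24 × 224² = 31110 Pa.
CL = 2W/(ρv²S) = 2×1.7069×10^6/(1.24×224²×142) = 0.3864.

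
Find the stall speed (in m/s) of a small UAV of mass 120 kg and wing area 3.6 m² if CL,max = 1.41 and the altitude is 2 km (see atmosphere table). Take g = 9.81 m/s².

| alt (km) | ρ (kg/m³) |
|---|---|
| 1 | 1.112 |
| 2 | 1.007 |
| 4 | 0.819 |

V_stall = 21.5 m/s

At 2 km, from the table: ρ = 1.007 kg/m³.
Weight W = mg = 120 × 9.81 = 1177 N.
V_stall = √(2W/(ρ·S·CL,max)) = √(2 × 1177 / (1.007 × 3.6 × 1.41))
V_stall = √460.6 = 21.5 m/s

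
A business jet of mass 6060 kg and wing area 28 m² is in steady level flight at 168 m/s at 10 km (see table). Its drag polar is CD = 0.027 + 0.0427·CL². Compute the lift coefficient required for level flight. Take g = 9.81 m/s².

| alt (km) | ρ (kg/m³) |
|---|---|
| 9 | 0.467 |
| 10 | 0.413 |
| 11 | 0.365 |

At 10 km, from the table: ρ = 0.413 kg/m³.
Weight W = mg = 6060 × 9.81 = 59449 N; in level flight L = W.
Dynamic pressure q = 0.5 × 0.413 × 168² = 5828 Pa.
Required CL = L/(qS) = 59449/(5828·28) = 0.3643.

CL = 0.364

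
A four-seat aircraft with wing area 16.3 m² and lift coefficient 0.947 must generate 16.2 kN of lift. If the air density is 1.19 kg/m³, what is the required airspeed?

L = ½ρv²S·CL ⇒ v = √(2L/(ρ·S·CL))
v = √(2 × 16200 / (1.19 × 16.3 × 0.947)) = √1764 = 42 m/s

v = 42 m/s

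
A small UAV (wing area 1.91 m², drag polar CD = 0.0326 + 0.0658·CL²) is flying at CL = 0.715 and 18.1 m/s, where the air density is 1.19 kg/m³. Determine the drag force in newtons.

D = 24.7 N

CD = 0.0326 + 0.0658 × 0.715² = 0.06624
D = ½ρv²S·CD = ½ × 1.19 × 18.1² × 1.91 × 0.06624 = 24.7 N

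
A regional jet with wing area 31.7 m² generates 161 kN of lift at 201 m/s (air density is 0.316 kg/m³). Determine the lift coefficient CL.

From L = ½ρv²S·CL, rearranging gives CL = 2L/(ρv²S).
CL = 2 × 1.61×10^5 / (0.316 × 201² × 31.7) = 0.796

CL = 0.796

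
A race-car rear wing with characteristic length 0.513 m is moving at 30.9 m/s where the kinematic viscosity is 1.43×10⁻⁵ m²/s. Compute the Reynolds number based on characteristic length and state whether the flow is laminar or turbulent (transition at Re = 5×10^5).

Re = 1.11×10^6 (turbulent)

Re = v·c/ν = 30.9 × 0.513 / (1.43×10⁻⁵) = 1.11×10^6
Since 1.11×10^6 > 5×10^5, the flow is turbulent.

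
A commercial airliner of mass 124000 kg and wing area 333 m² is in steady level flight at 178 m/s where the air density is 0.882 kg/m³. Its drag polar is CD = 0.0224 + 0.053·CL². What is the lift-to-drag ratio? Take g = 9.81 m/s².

L/D = 10

In steady level flight, lift balances weight: W = mg = 124000 × 9.81 = 1.2164×10^6 N.
Dynamic pressure q = 0.5 × 0.882 × 178² = 13970 Pa.
CL = W/(q·S) = 1.2164×10^6 / (13970 × 333) = 0.2614.
CD = 0.0224 + 0.053 × 0.2614² = 0.02602.
L/D = CL/CD = 0.2614 / 0.02602 = 10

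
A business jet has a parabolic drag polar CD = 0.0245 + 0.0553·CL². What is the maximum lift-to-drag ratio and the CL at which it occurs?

For CD = CD0 + K·CL², (L/D)max occurs at CL* = √(CD0/K) and equals 1/(2√(K·CD0)).
(L/D)max = 1/(2√(0.0553 × 0.0245)) = 1/(2 × 0.03681) = 13.6
CL* = √(0.0245/0.0553) = 0.666

(L/D)max = 13.6, at CL = 0.666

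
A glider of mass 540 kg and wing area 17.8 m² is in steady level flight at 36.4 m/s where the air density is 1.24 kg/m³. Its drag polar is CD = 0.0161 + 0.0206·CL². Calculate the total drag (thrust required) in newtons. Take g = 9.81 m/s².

D = 275 N

Weight W = mg = 540 × 9.81 = 5297.4 N; in level flight L = W.
Dynamic pressure q = 0.5 × 1.24 × 36.4² = 821.5 Pa.
CL = W/(q·S) = 5297.4 / (821.5 × 17.8) = 0.3623.
CD = 0.0161 + 0.0206 × 0.3623² = 0.0188.
D = q·S·CD = 821.5 × 17.8 × 0.0188 = 275 N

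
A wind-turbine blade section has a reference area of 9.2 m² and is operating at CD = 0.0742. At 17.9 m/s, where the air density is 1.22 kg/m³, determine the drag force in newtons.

D = ½ρv²S·CD = ½ × 1.22 × 17.9² × 9.2 × 0.0742 = 133 N

D = 133 N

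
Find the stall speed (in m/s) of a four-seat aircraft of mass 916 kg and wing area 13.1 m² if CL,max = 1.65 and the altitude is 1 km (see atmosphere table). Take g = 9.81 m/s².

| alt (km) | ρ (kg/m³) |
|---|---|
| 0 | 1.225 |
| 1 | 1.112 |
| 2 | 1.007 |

At 1 km, from the table: ρ = 1.112 kg/m³.
At stall, lift equals weight: L = W = m·g = 916 × 9.81 = 8986 N.
From L = ½ρV²S·CL,max = W: V_stall = √(2W/(ρSCL,max)) = √(2·8986/(1.112·13.1·1.65))
V_stall = √747.7 = 27.3 m/s

V_stall = 27.3 m/s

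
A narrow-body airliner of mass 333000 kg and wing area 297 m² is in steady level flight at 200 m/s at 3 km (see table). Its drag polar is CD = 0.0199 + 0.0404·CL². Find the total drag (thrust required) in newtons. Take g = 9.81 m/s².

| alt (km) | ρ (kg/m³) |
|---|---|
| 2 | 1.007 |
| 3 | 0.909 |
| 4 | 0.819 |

D = 1.87×10^5 N

At 3 km, from the table: ρ = 0.909 kg/m³.
Level flight ⇒ L = W = m·g = 333000 × 9.81 = 3.2667×10^6 N.
q = ½ρv² = ½ × 0.909 × 200² = 18180 Pa.
Required CL = L/(qS) = 3.2667×10^6/(18180·297) = 0.605.
CD = 0.0199 + 0.0404 × 0.605² = 0.03469.
D = q·S·CD = 18180 × 297 × 0.03469 = 1.873×10^5 N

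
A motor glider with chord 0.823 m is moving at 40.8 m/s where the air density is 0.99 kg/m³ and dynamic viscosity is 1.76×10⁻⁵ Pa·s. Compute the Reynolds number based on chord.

Re = 1.89×10^6

Re = ρ·v·c/μ = 0.99 × 40.8 × 0.823 / (1.76×10⁻⁵) = 1.89×10^6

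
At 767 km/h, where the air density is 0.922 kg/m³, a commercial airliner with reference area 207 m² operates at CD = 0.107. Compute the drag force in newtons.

D = 4.63×10^5 N

Convert speed: v = 767 km/h ÷ 3.6 = 213.1 m/s.
D = ½ρv²S·CD = ½ × 0.922 × 213.1² × 207 × 0.107 = 4.63×10^5 N ≈ 463 kN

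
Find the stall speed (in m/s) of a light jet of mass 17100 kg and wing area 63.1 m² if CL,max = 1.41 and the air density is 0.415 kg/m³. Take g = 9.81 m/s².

At stall, lift equals weight: L = W = m·g = 17100 × 9.81 = 1.678×10^5 N.
V_stall = √(2W/(ρ·S·CL,max)) = √(2 × 1.678×10^5 / (0.415 × 63.1 × 1.41))
V_stall = √9087 = 95.3 m/s

V_stall = 95.3 m/s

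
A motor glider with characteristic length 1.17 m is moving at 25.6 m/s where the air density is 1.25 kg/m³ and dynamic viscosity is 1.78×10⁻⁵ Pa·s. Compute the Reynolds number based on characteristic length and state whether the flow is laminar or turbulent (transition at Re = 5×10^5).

Re = ρ·v·c/μ = 1.25 × 25.6 × 1.17 / (1.78×10⁻⁵) = 2.1×10^6
Since 2.1×10^6 > 5×10^5, the flow is turbulent.

Re = 2.1×10^6 (turbulent)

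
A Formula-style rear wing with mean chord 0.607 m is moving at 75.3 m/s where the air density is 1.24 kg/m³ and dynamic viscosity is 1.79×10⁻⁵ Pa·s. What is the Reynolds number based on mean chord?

Re = ρ·v·c/μ = 1.24 × 75.3 × 0.607 / (1.79×10⁻⁵) = 3.17×10^6

Re = 3.17×10^6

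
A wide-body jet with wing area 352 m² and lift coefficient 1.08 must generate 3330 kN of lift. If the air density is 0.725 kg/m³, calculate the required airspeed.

L = ½ρv²S·CL ⇒ v = √(2L/(ρ·S·CL))
v = √(2 × 3.33×10^6 / (0.725 × 352 × 1.08)) = √24160 = 155 m/s

v = 155 m/s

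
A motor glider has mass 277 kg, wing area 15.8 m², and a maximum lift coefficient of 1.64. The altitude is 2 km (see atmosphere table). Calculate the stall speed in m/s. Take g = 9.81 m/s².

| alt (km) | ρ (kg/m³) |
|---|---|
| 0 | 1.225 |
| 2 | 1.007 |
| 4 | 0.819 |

V_stall = 14.4 m/s

At 2 km, from the table: ρ = 1.007 kg/m³.
Stall occurs when L = W at CL,max. W = mg = 277 × 9.81 = 2717 N.
V_stall = √(2W/(ρ·S·CL,max)) = √(2 × 2717 / (1.007 × 15.8 × 1.64))
V_stall = √208.3 = 14.4 m/s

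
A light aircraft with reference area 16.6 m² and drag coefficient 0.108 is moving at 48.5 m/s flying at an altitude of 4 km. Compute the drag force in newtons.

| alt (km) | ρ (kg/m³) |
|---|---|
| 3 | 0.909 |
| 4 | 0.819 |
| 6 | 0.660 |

D = 1730 N

At 4 km, from the table: ρ = 0.819 kg/m³.
Dynamic pressure q = ½ρv² = ½ × 0.819 × 48.5² = 963.2 Pa.
D = q·S·CD = 963.2 × 16.6 × 0.108 = 1730 N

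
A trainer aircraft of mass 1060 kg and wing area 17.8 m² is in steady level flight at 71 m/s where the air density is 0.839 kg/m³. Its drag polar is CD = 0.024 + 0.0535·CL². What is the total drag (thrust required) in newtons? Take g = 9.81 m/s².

D = 1060 N

Weight W = mg = 1060 × 9.81 = 10399 N; in level flight L = W.
q = ½ρv² = ½ × 0.839 × 71² = 2115 Pa.
CL = 2W/(ρv²S) = 2×10399/(0.839×71²×17.8) = 0.2763.
CD = 0.024 + 0.0535 × 0.2763² = 0.02808.
D = q·S·CD = 2115 × 17.8 × 0.02808 = 1057 N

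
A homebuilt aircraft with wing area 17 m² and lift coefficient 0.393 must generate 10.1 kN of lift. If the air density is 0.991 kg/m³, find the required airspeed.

v = 55.2 m/s

L = ½ρv²S·CL ⇒ v = √(2L/(ρ·S·CL))
v = √(2 × 10100 / (0.991 × 17 × 0.393)) = √3051 = 55.2 m/s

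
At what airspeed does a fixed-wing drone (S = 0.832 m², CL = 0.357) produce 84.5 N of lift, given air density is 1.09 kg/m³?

v = 22.8 m/s

L = ½ρv²S·CL ⇒ v = √(2L/(ρ·S·CL))
v = √(2 × 84.5 / (1.09 × 0.832 × 0.357)) = √522 = 22.8 m/s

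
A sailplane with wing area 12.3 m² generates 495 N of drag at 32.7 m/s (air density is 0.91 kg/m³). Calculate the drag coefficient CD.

From D = ½ρv²S·CD, rearranging gives CD = 2D/(ρv²S).
CD = 2 × 495 / (0.91 × 32.7² × 12.3) = 0.0827

CD = 0.0827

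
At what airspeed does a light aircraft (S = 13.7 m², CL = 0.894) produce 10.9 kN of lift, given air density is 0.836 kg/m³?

v = 46.1 m/s

L = ½ρv²S·CL ⇒ v = √(2L/(ρ·S·CL))
v = √(2 × 10900 / (0.836 × 13.7 × 0.894)) = √2129 = 46.1 m/s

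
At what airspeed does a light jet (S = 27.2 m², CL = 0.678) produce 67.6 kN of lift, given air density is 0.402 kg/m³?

L = ½ρv²S·CL ⇒ v = √(2L/(ρ·S·CL))
v = √(2 × 67600 / (0.402 × 27.2 × 0.678)) = √18240 = 135 m/s

v = 135 m/s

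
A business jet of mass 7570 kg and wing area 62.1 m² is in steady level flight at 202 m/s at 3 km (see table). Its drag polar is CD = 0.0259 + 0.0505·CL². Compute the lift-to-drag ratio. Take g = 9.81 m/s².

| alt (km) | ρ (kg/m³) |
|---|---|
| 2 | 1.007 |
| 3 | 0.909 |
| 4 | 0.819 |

L/D = 2.47

At 3 km, from the table: ρ = 0.909 kg/m³.
Level flight ⇒ L = W = m·g = 7570 × 9.81 = 74262 N.
Dynamic pressure q = 0.5 × 0.909 × 202² = 18550 Pa.
Required CL = L/(qS) = 74262/(18550·62.1) = 0.06448.
CD = 0.0259 + 0.0505 × 0.06448² = 0.02611.
L/D = CL/CD = 0.06448 / 0.02611 = 2.47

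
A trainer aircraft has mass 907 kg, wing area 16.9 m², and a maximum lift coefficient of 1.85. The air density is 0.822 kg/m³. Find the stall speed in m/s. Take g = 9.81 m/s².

Weight W = mg = 907 × 9.81 = 8898 N.
V_stall = √(2W/(ρ·S·CL,max)) = √(2 × 8898 / (0.822 × 16.9 × 1.85))
V_stall = √692.4 = 26.3 m/s

V_stall = 26.3 m/s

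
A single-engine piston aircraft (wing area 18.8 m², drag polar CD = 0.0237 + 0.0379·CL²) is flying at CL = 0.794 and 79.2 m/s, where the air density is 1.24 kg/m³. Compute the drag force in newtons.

CD = 0.0237 + 0.0379 × 0.794² = 0.04759
D = ½ρv²S·CD = ½ × 1.24 × 79.2² × 18.8 × 0.04759 = 3480 N

D = 3480 N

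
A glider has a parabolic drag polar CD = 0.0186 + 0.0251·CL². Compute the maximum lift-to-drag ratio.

For CD = CD0 + K·CL², (L/D)max occurs at CL* = √(CD0/K) and equals 1/(2√(K·CD0)).
(L/D)max = 1/(2√(0.0251 × 0.0186)) = 1/(2 × 0.02161) = 23.1

(L/D)max = 23.1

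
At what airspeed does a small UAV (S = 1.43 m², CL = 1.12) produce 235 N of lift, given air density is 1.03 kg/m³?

L = ½ρv²S·CL ⇒ v = √(2L/(ρ·S·CL))
v = √(2 × 235 / (1.03 × 1.43 × 1.12)) = √284.9 = 16.9 m/s

v = 16.9 m/s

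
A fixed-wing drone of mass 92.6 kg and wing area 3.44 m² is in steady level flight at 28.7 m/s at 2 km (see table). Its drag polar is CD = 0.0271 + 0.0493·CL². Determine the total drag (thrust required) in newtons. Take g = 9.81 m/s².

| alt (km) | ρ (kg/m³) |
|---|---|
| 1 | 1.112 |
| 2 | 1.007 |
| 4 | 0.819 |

At 2 km, from the table: ρ = 1.007 kg/m³.
Level flight ⇒ L = W = m·g = 92.6 × 9.81 = 908.41 N.
Dynamic pressure q = 0.5 × 1.007 × 28.7² = 414.7 Pa.
Required CL = L/(qS) = 908.41/(414.7·3.44) = 0.6367.
CD = 0.0271 + 0.0493 × 0.6367² = 0.04709.
D = q·S·CD = 414.7 × 3.44 × 0.04709 = 67.18 N

D = 67.2 N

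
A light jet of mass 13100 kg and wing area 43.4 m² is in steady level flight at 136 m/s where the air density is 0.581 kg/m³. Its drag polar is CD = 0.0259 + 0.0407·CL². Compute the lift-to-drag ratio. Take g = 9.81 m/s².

L/D = 14.4

Weight W = mg = 13100 × 9.81 = 1.2851×10^5 N; in level flight L = W.
Dynamic pressure q = 0.5 × 0.581 × 136² = 5373 Pa.
CL = W/(q·S) = 1.2851×10^5 / (5373 × 43.4) = 0.5511.
CD = 0.0259 + 0.0407 × 0.5511² = 0.03826.
L/D = CL/CD = 0.5511 / 0.03826 = 14.4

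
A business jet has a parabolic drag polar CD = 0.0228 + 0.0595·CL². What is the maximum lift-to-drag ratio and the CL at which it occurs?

For CD = CD0 + K·CL², (L/D)max occurs at CL* = √(CD0/K) and equals 1/(2√(K·CD0)).
(L/D)max = 1/(2√(0.0595 × 0.0228)) = 1/(2 × 0.03683) = 13.6
CL* = √(0.0228/0.0595) = 0.619

(L/D)max = 13.6, at CL = 0.619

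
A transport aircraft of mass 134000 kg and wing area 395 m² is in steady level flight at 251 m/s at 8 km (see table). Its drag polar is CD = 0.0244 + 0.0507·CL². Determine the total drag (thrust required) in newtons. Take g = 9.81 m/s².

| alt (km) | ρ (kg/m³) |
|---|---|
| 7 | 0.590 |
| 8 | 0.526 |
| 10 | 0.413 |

D = 1.73×10^5 N

At 8 km, from the table: ρ = 0.526 kg/m³.
In steady level flight, lift balances weight: W = mg = 134000 × 9.81 = 1.3145×10^6 N.
q = ½ρv² = ½ × 0.526 × 251² = 16570 Pa.
CL = 2W/(ρv²S) = 2×1.3145×10^6/(0.526×251²×395) = 0.2009.
CD = 0.0244 + 0.0507 × 0.2009² = 0.02645.
D = q·S·CD = 16570 × 395 × 0.02645 = 1.731×10^5 N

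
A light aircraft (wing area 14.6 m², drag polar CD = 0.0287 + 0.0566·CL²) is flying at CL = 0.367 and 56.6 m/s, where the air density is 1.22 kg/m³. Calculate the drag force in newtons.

CD = 0.0287 + 0.0566 × 0.367² = 0.03632
D = ½ρv²S·CD = ½ × 1.22 × 56.6² × 14.6 × 0.03632 = 1040 N

D = 1040 N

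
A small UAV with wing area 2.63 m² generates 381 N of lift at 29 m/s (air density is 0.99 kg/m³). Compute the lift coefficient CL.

CL = 0.348

From L = ½ρv²S·CL, rearranging gives CL = 2L/(ρv²S).
CL = 2 × 381 / (0.99 × 29² × 2.63) = 0.348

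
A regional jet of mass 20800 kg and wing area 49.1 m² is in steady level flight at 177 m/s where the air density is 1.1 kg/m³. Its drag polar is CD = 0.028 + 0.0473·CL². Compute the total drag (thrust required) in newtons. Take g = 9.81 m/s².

D = 26000 N

Level flight ⇒ L = W = m·g = 20800 × 9.81 = 2.0405×10^5 N.
q = ½ρv² = ½ × 1.1 × 177² = 17230 Pa.
Required CL = L/(qS) = 2.0405×10^5/(17230·49.1) = 0.2412.
CD = 0.028 + 0.0473 × 0.2412² = 0.03075.
D = q·S·CD = 17230 × 49.1 × 0.03075 = 26020 N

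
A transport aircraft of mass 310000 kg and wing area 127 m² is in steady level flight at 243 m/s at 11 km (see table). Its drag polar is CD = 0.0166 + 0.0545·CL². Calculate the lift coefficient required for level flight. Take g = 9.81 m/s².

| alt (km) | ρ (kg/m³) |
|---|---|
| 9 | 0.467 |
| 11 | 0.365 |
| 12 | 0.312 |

At 11 km, from the table: ρ = 0.365 kg/m³.
Weight W = mg = 310000 × 9.81 = 3.0411×10^6 N; in level flight L = W.
q = ½ρv² = ½ × 0.365 × 243² = 10780 Pa.
Required CL = L/(qS) = 3.0411×10^6/(10780·127) = 2.222.

CL = 2.22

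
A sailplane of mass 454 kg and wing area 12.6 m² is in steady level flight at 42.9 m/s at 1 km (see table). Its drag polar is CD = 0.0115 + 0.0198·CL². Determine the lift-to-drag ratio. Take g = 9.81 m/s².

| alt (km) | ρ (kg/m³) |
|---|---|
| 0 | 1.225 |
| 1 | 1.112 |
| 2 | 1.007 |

At 1 km, from the table: ρ = 1.112 kg/m³.
In steady level flight, lift balances weight: W = mg = 454 × 9.81 = 4453.7 N.
Dynamic pressure q = 0.5 × 1.112 × 42.9² = 1023 Pa.
CL = W/(q·S) = 4453.7 / (1023 × 12.6) = 0.3454.
CD = 0.0115 + 0.0198 × 0.3454² = 0.01386.
L/D = CL/CD = 0.3454 / 0.01386 = 24.9

L/D = 24.9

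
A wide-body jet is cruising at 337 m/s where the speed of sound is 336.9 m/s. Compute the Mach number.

M = v/a = 337 / 336.9 = 1

M = 1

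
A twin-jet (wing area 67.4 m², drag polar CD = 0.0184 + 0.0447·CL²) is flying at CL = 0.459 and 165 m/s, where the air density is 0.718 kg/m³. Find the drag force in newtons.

D = 18300 N

CD = 0.0184 + 0.0447 × 0.459² = 0.02782
D = ½ρv²S·CD = ½ × 0.718 × 165² × 67.4 × 0.02782 = 18300 N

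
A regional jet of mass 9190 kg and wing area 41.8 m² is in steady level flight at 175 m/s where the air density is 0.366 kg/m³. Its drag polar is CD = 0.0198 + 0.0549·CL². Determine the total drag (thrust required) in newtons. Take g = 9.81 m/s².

D = 6540 N

Weight W = mg = 9190 × 9.81 = 90154 N; in level flight L = W.
Dynamic pressure q = 0.5 × 0.366 × 175² = 5604 Pa.
CL = W/(q·S) = 90154 / (5604 × 41.8) = 0.3848.
CD = 0.0198 + 0.0549 × 0.3848² = 0.02793.
D = q·S·CD = 5604 × 41.8 × 0.02793 = 6543 N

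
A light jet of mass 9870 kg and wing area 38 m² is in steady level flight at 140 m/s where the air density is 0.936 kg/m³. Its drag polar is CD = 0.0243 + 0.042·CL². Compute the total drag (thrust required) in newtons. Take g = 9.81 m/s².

Level flight ⇒ L = W = m·g = 9870 × 9.81 = 96825 N.
q = ½ρv² = ½ × 0.936 × 140² = 9173 Pa.
CL = 2W/(ρv²S) = 2×96825/(0.936×140²×38) = 0.2778.
CD = 0.0243 + 0.042 × 0.2778² = 0.02754.
D = q·S·CD = 9173 × 38 × 0.02754 = 9600 N

D = 9600 N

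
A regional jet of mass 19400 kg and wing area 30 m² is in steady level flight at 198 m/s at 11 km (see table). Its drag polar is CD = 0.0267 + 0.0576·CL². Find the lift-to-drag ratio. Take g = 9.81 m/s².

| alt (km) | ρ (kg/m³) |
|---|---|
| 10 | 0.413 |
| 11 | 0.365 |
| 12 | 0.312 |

At 11 km, from the table: ρ = 0.365 kg/m³.
In steady level flight, lift balances weight: W = mg = 19400 × 9.81 = 1.9031×10^5 N.
q = ½ρv² = ½ × 0.365 × 198² = 7155 Pa.
CL = 2W/(ρv²S) = 2×1.9031×10^5/(0.365×198²×30) = 0.8867.
CD = 0.0267 + 0.0576 × 0.8867² = 0.07198.
L/D = CL/CD = 0.8867 / 0.07198 = 12.3

L/D = 12.3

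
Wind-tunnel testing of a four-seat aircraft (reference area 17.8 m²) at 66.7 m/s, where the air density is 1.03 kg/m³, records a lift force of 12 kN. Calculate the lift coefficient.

From L = ½ρv²S·CL, rearranging gives CL = 2L/(ρv²S).
CL = 2 × 12000 / (1.03 × 66.7² × 17.8) = 0.294

CL = 0.294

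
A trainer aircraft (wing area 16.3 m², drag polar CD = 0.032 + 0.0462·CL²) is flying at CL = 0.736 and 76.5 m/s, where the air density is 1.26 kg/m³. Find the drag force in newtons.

D = 3430 N

CD = 0.032 + 0.0462 × 0.736² = 0.05703
D = ½ρv²S·CD = ½ × 1.26 × 76.5² × 16.3 × 0.05703 = 3430 N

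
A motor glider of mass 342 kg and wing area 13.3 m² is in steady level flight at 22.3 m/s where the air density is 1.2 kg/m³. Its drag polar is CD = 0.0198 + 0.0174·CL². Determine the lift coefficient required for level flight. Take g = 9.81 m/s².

CL = 0.845

Level flight ⇒ L = W = m·g = 342 × 9.81 = 3355 N.
q = ½ρv² = ½ × 1.2 × 22.3² = 298.4 Pa.
CL = W/(q·S) = 3355 / (298.4 × 13.3) = 0.8454.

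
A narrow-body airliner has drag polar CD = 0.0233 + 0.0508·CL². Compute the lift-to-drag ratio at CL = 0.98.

L/D = 13.6

CD = 0.0233 + 0.0508 × 0.98² = 0.07209
L/D = CL/CD = 0.98 / 0.07209 = 13.6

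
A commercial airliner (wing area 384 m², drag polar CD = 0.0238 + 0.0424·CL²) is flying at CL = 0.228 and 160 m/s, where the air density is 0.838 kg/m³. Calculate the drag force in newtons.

CD = 0.0238 + 0.0424 × 0.228² = 0.026
D = ½ρv²S·CD = ½ × 0.838 × 160² × 384 × 0.026 = 1.07×10^5 N

D = 1.07×10^5 N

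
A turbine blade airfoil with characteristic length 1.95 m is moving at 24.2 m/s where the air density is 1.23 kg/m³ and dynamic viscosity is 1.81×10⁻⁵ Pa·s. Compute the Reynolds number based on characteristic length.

Re = ρ·v·c/μ = 1.23 × 24.2 × 1.95 / (1.81×10⁻⁵) = 3.21×10^6

Re = 3.21×10^6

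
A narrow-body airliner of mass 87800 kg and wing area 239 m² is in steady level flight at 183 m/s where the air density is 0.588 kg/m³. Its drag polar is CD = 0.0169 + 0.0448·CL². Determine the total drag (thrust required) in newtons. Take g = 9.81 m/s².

Level flight ⇒ L = W = m·g = 87800 × 9.81 = 8.6132×10^5 N.
Dynamic pressure q = 0.5 × 0.588 × 183² = 9846 Pa.
Required CL = L/(qS) = 8.6132×10^5/(9846·239) = 0.366.
CD = 0.0169 + 0.0448 × 0.366² = 0.0229.
D = q·S·CD = 9846 × 239 × 0.0229 = 53890 N

D = 53900 N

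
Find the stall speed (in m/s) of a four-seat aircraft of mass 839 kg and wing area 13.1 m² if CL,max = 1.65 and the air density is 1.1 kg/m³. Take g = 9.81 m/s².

V_stall = 26.3 m/s

Stall occurs when L = W at CL,max. W = mg = 839 × 9.81 = 8231 N.
V_stall = √(2W/(ρ·S·CL,max)) = √(2 × 8231 / (1.1 × 13.1 × 1.65))
V_stall = √692.3 = 26.3 m/s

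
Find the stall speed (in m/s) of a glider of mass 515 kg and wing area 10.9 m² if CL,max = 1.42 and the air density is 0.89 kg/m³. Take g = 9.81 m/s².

Weight W = mg = 515 × 9.81 = 5052 N.
V_stall = √(2W/(ρ·S·CL,max)) = √(2 × 5052 / (0.89 × 10.9 × 1.42))
V_stall = √733.5 = 27.1 m/s

V_stall = 27.1 m/s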